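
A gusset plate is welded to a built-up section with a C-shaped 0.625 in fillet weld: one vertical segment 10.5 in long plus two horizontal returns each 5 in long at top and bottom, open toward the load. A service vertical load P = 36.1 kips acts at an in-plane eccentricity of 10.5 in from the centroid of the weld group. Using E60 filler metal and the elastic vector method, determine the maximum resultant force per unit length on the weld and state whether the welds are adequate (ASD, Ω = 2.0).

E60XX → F_EXX = 60 ksi.
Total weld length L_w = 20.5 in. Treat welds as unit-width lines.
Centroid: x̄ = 2×5×2.5 / 20.5 = 1.22 in from the vertical weld.
Polar moment about centroid: J = I_x + I_y = [10.5³/12 + 2×5×5.25²] + [10.5×1.22² + 2(5³/12 + 5×1.28²)] = 424.9 in³.
Direct shear f_v = P/L_w = 36.1 / 20.5 = 1.761 kip/in (vertical).
Torsion M = P·e = 36.1 × 10.5 = 379.05 kip·in.
Critical point at (x, y) = (3.78, 5.25) from centroid. f_tx = M·y/J = 4.683 kip/in; f_ty = M·x/J = 3.372 kip/in.
Resultant f_max = √[f_tx² + (f_v + f_ty)²] = √[4.683² + (1.761 + 3.372)²] = 6.948 kip/in.
Capacity per unit length: r_n/Ω = (1/2.0) × 0.6 × 60 × (0.707 × 0.625) = 7.954 kip/in.
6.948 ≤ 7.954 → adequate.

f_max ≈ 6.95 kip/in; adequate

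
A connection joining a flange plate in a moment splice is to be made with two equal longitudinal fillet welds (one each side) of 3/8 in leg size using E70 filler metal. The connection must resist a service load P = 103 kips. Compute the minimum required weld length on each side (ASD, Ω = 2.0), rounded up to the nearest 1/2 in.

E70XX → F_EXX = 70 ksi.
Throat t_e = 0.707 × 0.375 = 0.2651 in.
r_n/Ω = (0.6 × 70 × 0.2651) / 2.0 = 5.568 kip/in.
L_req = P / (r_n/Ω) = 103 / 5.568 = 18.5 in total.
Per side: 18.5 / 2 = 9.25 in.
Round up → use L = 9.5 in on each side.

L = 9.5 in on each side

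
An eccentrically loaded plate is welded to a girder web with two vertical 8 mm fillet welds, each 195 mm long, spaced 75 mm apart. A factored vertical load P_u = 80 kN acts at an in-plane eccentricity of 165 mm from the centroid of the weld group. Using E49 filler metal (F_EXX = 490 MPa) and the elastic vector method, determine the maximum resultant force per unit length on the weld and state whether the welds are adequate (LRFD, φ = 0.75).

f_max ≈ 868 N/mm; adequate

Total weld length L_w = 390 mm. Treat welds as unit-width lines.
Polar moment about centroid: J = 2[d³/12 + d(b/2)²] = 2[195³/12 + 195×37.5²] = 1784000 mm³.
Direct shear f_v = P/L_w = 80×10³ / 390 = 205.1 N/mm (vertical).
Torsion M = P·e = 80×10³ × 165 = 13200000 N·mm.
Critical point at (x, y) = (37.5, 97.5) from centroid. f_tx = M·y/J = 721.3 N/mm; f_ty = M·x/J = 277.4 N/mm.
Resultant f_max = √[f_tx² + (f_v + f_ty)²] = √[721.3² + (205.1 + 277.4)²] = 867.8 N/mm.
Capacity per unit length: φr_n = 0.75 × 0.6 × 490 × (0.707 × 8) = 1247 N/mm.
867.8 ≤ 1247 → adequate.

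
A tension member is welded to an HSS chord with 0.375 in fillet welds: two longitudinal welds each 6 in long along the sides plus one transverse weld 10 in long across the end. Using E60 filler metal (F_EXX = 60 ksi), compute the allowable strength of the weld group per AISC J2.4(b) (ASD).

R_n/Ω ≈ 120 kip

t_e = 0.707 × 0.375 = 0.2651 in.
R_nwl = 0.6 × 60 × 0.2651 × 12 = 114.5 kip (longitudinal, 2 welds).
R_nwt = 0.6 × 60 × 0.2651 × 10 = 95.44 kip (transverse, base value).
(i) R_nwl + R_nwt = 210 kip; (ii) 0.85 R_nwl + 1.5 R_nwt = 240.5 kip.
R_n = max = 240.5 kip [governs: (ii)]; R_n/Ω = 120.3 kip.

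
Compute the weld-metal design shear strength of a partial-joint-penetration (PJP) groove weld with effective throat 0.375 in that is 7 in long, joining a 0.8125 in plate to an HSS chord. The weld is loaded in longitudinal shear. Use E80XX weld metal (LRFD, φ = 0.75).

E80XX → F_EXX = 80 ksi.
Effective throat (given) t_e = 0.375 in.
A_we = 0.375 × 7 = 2.625 in².
F_nw = 0.6 F_EXX = 48 ksi.
φR_n = 0.75 × 48 × 2.625 = 94.5 kip.

φR_n ≈ 94.5 kip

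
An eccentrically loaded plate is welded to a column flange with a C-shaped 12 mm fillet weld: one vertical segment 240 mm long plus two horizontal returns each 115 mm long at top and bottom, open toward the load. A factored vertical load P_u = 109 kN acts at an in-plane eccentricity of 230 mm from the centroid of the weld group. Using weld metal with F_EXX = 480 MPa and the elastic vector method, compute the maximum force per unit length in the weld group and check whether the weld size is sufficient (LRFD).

f_max ≈ 884 N/mm; adequate

Total weld length L_w = 470 mm. Treat welds as unit-width lines.
Centroid: x̄ = 2×115×57.5 / 470 = 28.14 mm from the vertical weld.
Polar moment about centroid: J = I_x + I_y = [240³/12 + 2×115×120²] + [240×28.14² + 2(115³/12 + 115×29.36²)] = 5106000 mm³.
Direct shear f_v = P/L_w = 109×10³ / 470 = 231.9 N/mm (vertical).
Torsion M = P·e = 109×10³ × 230 = 25070000 N·mm.
Critical point at (x, y) = (86.86, 120) from centroid. f_tx = M·y/J = 589.2 N/mm; f_ty = M·x/J = 426.5 N/mm.
Resultant f_max = √[f_tx² + (f_v + f_ty)²] = √[589.2² + (231.9 + 426.5)²] = 883.6 N/mm.
Capacity per unit length: φr_n = 0.75 × 0.6 × 480 × (0.707 × 12) = 1833 N/mm.
883.6 ≤ 1833 → adequate.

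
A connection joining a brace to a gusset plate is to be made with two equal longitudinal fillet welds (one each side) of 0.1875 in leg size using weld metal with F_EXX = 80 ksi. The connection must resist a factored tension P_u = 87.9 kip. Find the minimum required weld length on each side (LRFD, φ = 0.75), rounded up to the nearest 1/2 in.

L = 9.5 in on each side

Throat t_e = 0.707 × 0.1875 = 0.1326 in.
φr_n = 0.75 × 0.6 × 80 × 0.1326 = 4.772 kip/in.
L_req = P_u / φr_n = 87.9 / 4.772 = 18.42 in total.
Per side: 18.42 / 2 = 9.209 in.
Round up → use L = 9.5 in on each side.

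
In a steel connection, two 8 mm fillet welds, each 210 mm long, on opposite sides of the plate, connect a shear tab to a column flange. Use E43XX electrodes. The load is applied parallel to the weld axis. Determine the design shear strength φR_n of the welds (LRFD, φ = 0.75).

E43XX → F_EXX = 430 MPa.
Effective throat t_e = 0.707 × 8 = 5.656 mm.
Total length L = 420 mm; A_we = 5.656 × 420 = 2376 mm².
F_nw = 0.6 F_EXX = 0.6 × 430 = 258 MPa.
φR_n = 0.75 × 258 × 2376 × 10⁻³ = 459.7 kN.

φR_n ≈ 460 kN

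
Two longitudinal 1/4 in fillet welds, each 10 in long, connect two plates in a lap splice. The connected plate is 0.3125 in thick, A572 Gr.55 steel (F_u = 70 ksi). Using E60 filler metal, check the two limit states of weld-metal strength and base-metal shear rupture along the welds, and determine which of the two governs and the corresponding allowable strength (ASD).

R_n/Ω ≈ 63.6 kips (weld metal governs)

E60XX → F_EXX = 60 ksi.
t_e = 0.707 × 0.25 = 0.1767 in; L = 20 in.
Weld metal: R_n/Ω = (1/2.0) × 0.6 × 60 × 0.1767 × 20 = 63.63 kips.
Base metal (shear rupture): R_n/Ω = (1/2.0) × 0.6 × 70 × 0.3125 × 20 = 131.2 kips.
Governing: weld metal.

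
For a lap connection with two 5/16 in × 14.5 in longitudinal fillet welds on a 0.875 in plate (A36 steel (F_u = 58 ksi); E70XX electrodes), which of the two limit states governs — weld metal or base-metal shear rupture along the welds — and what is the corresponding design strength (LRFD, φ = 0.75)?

E70XX → F_EXX = 70 ksi.
t_e = 0.707 × 0.3125 = 0.2209 in; L = 29 in.
Weld metal: φR_n = 0.75 × 0.6 × 70 × 0.2209 × 29 = 201.8 kip.
Base metal (shear rupture): φR_n = 0.75 × 0.6 × 58 × 0.875 × 29 = 662.3 kip.
Governing: weld metal.

φR_n ≈ 202 kip (weld metal governs)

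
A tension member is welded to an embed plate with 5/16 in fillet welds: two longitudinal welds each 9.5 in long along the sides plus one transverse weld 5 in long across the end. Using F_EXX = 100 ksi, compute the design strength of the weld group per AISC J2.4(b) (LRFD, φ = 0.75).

t_e = 0.707 × 0.3125 = 0.2209 in.
R_nwl = 0.6 × 100 × 0.2209 × 19 = 251.9 kips (longitudinal, 2 welds).
R_nwt = 0.6 × 100 × 0.2209 × 5 = 66.28 kips (transverse, base value).
(i) R_nwl + R_nwt = 318.1 kips; (ii) 0.85 R_nwl + 1.5 R_nwt = 313.5 kips.
R_n = max = 318.1 kips [governs: (i)]; φR_n = 238.6 kips.

φR_n ≈ 239 kips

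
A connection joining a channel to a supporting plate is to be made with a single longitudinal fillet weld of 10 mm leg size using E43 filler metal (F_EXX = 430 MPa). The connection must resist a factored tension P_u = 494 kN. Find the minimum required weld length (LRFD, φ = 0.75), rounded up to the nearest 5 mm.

L = 365 mm

Throat t_e = 0.707 × 10 = 7.07 mm.
φr_n = 0.75 × 0.6 × 430 × 7.07 × 10⁻³ = 1.368 kN/mm.
L_req = P_u / φr_n = 494 / 1.368 = 361.1 mm total.
Round up → use L = 365 mm.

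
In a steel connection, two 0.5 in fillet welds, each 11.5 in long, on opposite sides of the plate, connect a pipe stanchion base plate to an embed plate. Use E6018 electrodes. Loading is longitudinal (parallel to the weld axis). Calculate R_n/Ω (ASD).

E60XX → F_EXX = 60 ksi.
Effective throat t_e = 0.707 × 0.5 = 0.3535 in.
Total length L = 23 in; A_we = 0.3535 × 23 = 8.13 in².
F_nw = 0.6 F_EXX = 0.6 × 60 = 36 ksi.
R_n = 36 × 8.13 = 292.7 kip; R_n/Ω = 292.7/2.0 = 146.3 kip.

R_n/Ω ≈ 146 kip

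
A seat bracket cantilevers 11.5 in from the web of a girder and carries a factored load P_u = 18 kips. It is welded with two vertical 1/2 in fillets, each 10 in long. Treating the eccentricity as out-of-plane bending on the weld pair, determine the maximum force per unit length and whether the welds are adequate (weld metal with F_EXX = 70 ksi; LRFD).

L_w = 2 × 10 = 20 in; section modulus (unit throat) S = 2 × L²/6 = 33.33 in².
Direct shear f_v = P/L_w = 18/20 = 0.9 kip/in.
Moment M = P × e = 18 × 11.5 = 207 kip·in; bending f_b = M/S = 6.21 kip/in.
f_max = √(f_v² + f_b²) = √(0.9² + 6.21²) = 6.275 kip/in.
φr_n = 0.75 × 0.6 × 70 × (0.707 × 0.5) = 11.14 kip/in → adequate.

f_max ≈ 6.27 kip/in; adequate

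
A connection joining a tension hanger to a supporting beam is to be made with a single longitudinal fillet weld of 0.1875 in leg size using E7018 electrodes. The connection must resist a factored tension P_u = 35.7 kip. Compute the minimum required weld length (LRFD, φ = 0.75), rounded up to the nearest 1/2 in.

L = 9 in

E70XX → F_EXX = 70 ksi.
Throat t_e = 0.707 × 0.1875 = 0.1326 in.
φr_n = 0.75 × 0.6 × 70 × 0.1326 = 4.176 kip/in.
L_req = P_u / φr_n = 35.7 / 4.176 = 8.549 in total.
Round up → use L = 9 in.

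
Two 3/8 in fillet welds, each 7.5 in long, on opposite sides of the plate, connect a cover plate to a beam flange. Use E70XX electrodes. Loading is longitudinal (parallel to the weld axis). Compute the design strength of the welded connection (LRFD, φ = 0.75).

E70XX → F_EXX = 70 ksi.
Effective throat t_e = 0.707 × 0.375 = 0.2651 in.
Total length L = 15 in; A_we = 0.2651 × 15 = 3.977 in².
F_nw = 0.6 F_EXX = 0.6 × 70 = 42 ksi.
φR_n = 0.75 × 42 × 3.977 = 125.3 kip.

φR_n ≈ 125 kip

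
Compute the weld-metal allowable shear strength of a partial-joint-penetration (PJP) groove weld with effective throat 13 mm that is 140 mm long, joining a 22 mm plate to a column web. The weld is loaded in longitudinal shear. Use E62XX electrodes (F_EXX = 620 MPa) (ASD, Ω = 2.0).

R_n/Ω ≈ 339 kN

Effective throat (given) t_e = 13 mm.
A_we = 13 × 140 = 1820 mm².
F_nw = 0.6 F_EXX = 372 MPa.
R_n/Ω = (372 × 1820) / 2.0 × 10⁻³ = 338.5 kN.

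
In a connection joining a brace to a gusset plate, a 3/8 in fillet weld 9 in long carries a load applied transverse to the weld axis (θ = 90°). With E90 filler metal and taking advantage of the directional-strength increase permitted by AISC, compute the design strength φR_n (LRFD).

E90XX → F_EXX = 90 ksi.
t_e = 0.707 × 0.375 = 0.2651 in; A_we = 0.2651 × 9 = 2.386 in².
Directional factor: 1.0 + 0.5 sin^1.5(90°) = 1.5.
F_nw = 0.6 × 90 × 1.5 = 81 ksi.
φR_n = 0.75 × 81 × 2.386 = 145 kips.

φR_n ≈ 145 kips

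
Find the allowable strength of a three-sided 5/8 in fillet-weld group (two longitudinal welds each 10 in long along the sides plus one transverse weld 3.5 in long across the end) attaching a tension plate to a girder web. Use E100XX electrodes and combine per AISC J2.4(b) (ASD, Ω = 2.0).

E100XX → F_EXX = 100 ksi.
t_e = 0.707 × 0.625 = 0.4419 in.
R_nwl = 0.6 × 100 × 0.4419 × 20 = 530.2 kip (longitudinal, 2 welds).
R_nwt = 0.6 × 100 × 0.4419 × 3.5 = 92.79 kip (transverse, base value).
(i) R_nwl + R_nwt = 623 kip; (ii) 0.85 R_nwl + 1.5 R_nwt = 589.9 kip.
R_n = max = 623 kip [governs: (i)]; R_n/Ω = 311.5 kip.

R_n/Ω ≈ 312 kip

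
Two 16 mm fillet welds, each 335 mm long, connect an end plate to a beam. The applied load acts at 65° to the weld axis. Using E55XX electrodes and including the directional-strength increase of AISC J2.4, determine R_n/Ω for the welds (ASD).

R_n/Ω ≈ 1790 kN

E55XX → F_EXX = 550 MPa.
t_e = 0.707 × 16 = 11.31 mm; A_we = 11.31 × 670 = 7579 mm².
Directional factor: 1.0 + 0.5 sin^1.5(65°) = 1.431.
F_nw = 0.6 × 550 × 1.431 = 472.4 MPa.
R_n/Ω = (472.4 × 7579) / 2.0 × 10⁻³ = 1790 kN.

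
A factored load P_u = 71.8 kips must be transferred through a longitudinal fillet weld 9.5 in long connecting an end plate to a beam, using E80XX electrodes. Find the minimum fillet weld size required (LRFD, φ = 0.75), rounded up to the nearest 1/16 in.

E80XX → F_EXX = 80 ksi.
Total weld length L = 9.5 in.
Required throat t_e = P_u / (φ × 0.6 F_EXX × L) = 71.8 / (0.75 × 0.6 × 80 × 9.5) = 0.2099 in.
Required leg w = t_e / 0.707 = 0.2969 in → use 5/16 in.

w = 5/16 in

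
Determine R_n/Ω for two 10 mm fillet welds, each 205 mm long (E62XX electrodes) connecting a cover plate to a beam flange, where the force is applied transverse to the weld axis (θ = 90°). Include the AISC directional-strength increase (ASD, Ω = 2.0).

R_n/Ω ≈ 809 kN

E62XX → F_EXX = 620 MPa.
t_e = 0.707 × 10 = 7.07 mm; A_we = 7.07 × 410 = 2899 mm².
Directional factor: 1.0 + 0.5 sin^1.5(90°) = 1.5.
F_nw = 0.6 × 620 × 1.5 = 558 MPa.
R_n/Ω = (558 × 2899) / 2.0 × 10⁻³ = 808.7 kN.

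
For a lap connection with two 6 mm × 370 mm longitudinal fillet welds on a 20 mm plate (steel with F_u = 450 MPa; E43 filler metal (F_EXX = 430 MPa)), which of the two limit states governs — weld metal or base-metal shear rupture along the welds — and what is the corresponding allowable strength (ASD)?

t_e = 0.707 × 6 = 4.242 mm; L = 740 mm.
Weld metal: R_n/Ω = (1/2.0) × 0.6 × 430 × 4.242 × 740 × 10⁻³ = 404.9 kN.
Base metal (shear rupture): R_n/Ω = (1/2.0) × 0.6 × 450 × 20 × 740 × 10⁻³ = 1998 kN.
Governing: weld metal.

R_n/Ω ≈ 405 kN (weld metal governs)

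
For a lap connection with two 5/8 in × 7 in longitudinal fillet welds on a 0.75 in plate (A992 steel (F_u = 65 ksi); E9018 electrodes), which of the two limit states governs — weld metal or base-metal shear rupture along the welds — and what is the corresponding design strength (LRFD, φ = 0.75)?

φR_n ≈ 251 kip (weld metal governs)

E90XX → F_EXX = 90 ksi.
t_e = 0.707 × 0.625 = 0.4419 in; L = 14 in.
Weld metal: φR_n = 0.75 × 0.6 × 90 × 0.4419 × 14 = 250.5 kip.
Base metal (shear rupture): φR_n = 0.75 × 0.6 × 65 × 0.75 × 14 = 307.1 kip.
Governing: weld metal.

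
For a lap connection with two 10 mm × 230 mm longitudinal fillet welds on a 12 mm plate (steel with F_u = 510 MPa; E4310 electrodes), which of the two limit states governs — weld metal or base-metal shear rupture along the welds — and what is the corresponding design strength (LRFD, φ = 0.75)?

E43XX → F_EXX = 430 MPa.
t_e = 0.707 × 10 = 7.07 mm; L = 460 mm.
Weld metal: φR_n = 0.75 × 0.6 × 430 × 7.07 × 460 × 10⁻³ = 629.3 kN.
Base metal (shear rupture): φR_n = 0.75 × 0.6 × 510 × 12 × 460 × 10⁻³ = 1267 kN.
Governing: weld metal.

φR_n ≈ 629 kN (weld metal governs)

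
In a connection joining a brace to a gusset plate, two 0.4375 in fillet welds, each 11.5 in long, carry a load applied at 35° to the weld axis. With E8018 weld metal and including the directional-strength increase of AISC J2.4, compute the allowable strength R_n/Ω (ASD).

R_n/Ω ≈ 208 kip

E80XX → F_EXX = 80 ksi.
t_e = 0.707 × 0.4375 = 0.3093 in; A_we = 0.3093 × 23 = 7.114 in².
Directional factor: 1.0 + 0.5 sin^1.5(35°) = 1.217.
F_nw = 0.6 × 80 × 1.217 = 58.43 ksi.
R_n/Ω = (58.43 × 7.114) / 2.0 = 207.8 kip.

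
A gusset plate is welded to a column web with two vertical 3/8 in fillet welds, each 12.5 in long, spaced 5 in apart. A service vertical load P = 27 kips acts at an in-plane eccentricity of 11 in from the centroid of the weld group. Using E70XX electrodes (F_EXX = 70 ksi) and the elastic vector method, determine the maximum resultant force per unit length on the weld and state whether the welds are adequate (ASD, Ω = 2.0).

f_max ≈ 4.66 kip/in; adequate

Total weld length L_w = 25 in. Treat welds as unit-width lines.
Polar moment about centroid: J = 2[d³/12 + d(b/2)²] = 2[12.5³/12 + 12.5×2.5²] = 481.8 in³.
Direct shear f_v = P/L_w = 27 / 25 = 1.08 kip/in (vertical).
Torsion M = P·e = 27 × 11 = 297 kip·in.
Critical point at (x, y) = (2.5, 6.25) from centroid. f_tx = M·y/J = 3.853 kip/in; f_ty = M·x/J = 1.541 kip/in.
Resultant f_max = √[f_tx² + (f_v + f_ty)²] = √[3.853² + (1.08 + 1.541)²] = 4.66 kip/in.
Capacity per unit length: r_n/Ω = (1/2.0) × 0.6 × 70 × (0.707 × 0.375) = 5.568 kip/in.
4.66 ≤ 5.568 → adequate.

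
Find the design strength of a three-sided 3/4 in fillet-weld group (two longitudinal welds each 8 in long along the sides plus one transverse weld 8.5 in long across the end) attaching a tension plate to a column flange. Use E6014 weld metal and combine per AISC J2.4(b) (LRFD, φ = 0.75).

φR_n ≈ 377 kip

E60XX → F_EXX = 60 ksi.
t_e = 0.707 × 0.75 = 0.5302 in.
R_nwl = 0.6 × 60 × 0.5302 × 16 = 305.4 kip (longitudinal, 2 welds).
R_nwt = 0.6 × 60 × 0.5302 × 8.5 = 162.3 kip (transverse, base value).
(i) R_nwl + R_nwt = 467.7 kip; (ii) 0.85 R_nwl + 1.5 R_nwt = 503 kip.
R_n = max = 503 kip [governs: (ii)]; φR_n = 377.2 kip.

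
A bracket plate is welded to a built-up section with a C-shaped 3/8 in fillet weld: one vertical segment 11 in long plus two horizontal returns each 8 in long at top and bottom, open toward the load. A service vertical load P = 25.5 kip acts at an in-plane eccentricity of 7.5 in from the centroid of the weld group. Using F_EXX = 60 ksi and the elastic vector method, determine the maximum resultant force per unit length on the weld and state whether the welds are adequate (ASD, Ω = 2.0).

Total weld length L_w = 27 in. Treat welds as unit-width lines.
Centroid: x̄ = 2×8×4 / 27 = 2.37 in from the vertical weld.
Polar moment about centroid: J = I_x + I_y = [11³/12 + 2×8×5.5²] + [11×2.37² + 2(8³/12 + 8×1.63²)] = 784.5 in³.
Direct shear f_v = P/L_w = 25.5 / 27 = 0.9444 kip/in (vertical).
Torsion M = P·e = 25.5 × 7.5 = 191.25 kip·in.
Critical point at (x, y) = (5.63, 5.5) from centroid. f_tx = M·y/J = 1.341 kip/in; f_ty = M·x/J = 1.372 kip/in.
Resultant f_max = √[f_tx² + (f_v + f_ty)²] = √[1.341² + (0.9444 + 1.372)²] = 2.677 kip/in.
Capacity per unit length: r_n/Ω = (1/2.0) × 0.6 × 60 × (0.707 × 0.375) = 4.772 kip/in.
2.677 ≤ 4.772 → adequate.

f_max ≈ 2.68 kip/in; adequate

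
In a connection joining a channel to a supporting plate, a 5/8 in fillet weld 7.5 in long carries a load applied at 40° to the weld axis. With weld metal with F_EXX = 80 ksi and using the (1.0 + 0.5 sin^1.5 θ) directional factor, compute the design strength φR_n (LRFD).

t_e = 0.707 × 0.625 = 0.4419 in; A_we = 0.4419 × 7.5 = 3.314 in².
Directional factor: 1.0 + 0.5 sin^1.5(40°) = 1.258.
F_nw = 0.6 × 80 × 1.258 = 60.37 ksi.
φR_n = 0.75 × 60.37 × 3.314 = 150 kips.

φR_n ≈ 150 kips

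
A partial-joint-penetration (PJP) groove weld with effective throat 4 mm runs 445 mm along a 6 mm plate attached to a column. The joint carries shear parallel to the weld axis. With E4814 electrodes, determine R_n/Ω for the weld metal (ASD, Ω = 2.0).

R_n/Ω ≈ 256 kN

E48XX → F_EXX = 480 MPa.
Effective throat (given) t_e = 4 mm.
A_we = 4 × 445 = 1780 mm².
F_nw = 0.6 F_EXX = 288 MPa.
R_n/Ω = (288 × 1780) / 2.0 × 10⁻³ = 256.3 kN.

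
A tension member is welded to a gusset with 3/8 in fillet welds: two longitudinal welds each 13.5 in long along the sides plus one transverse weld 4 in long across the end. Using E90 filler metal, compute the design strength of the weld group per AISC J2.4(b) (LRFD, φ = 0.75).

E90XX → F_EXX = 90 ksi.
t_e = 0.707 × 0.375 = 0.2651 in.
R_nwl = 0.6 × 90 × 0.2651 × 27 = 386.6 kips (longitudinal, 2 welds).
R_nwt = 0.6 × 90 × 0.2651 × 4 = 57.27 kips (transverse, base value).
(i) R_nwl + R_nwt = 443.8 kips; (ii) 0.85 R_nwl + 1.5 R_nwt = 414.5 kips.
R_n = max = 443.8 kips [governs: (i)]; φR_n = 332.9 kips.

φR_n ≈ 333 kips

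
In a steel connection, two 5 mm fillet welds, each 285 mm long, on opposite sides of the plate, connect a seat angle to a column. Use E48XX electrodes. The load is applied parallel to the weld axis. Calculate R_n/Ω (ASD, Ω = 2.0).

R_n/Ω ≈ 290 kN

E48XX → F_EXX = 480 MPa.
Effective throat t_e = 0.707 × 5 = 3.535 mm.
Total length L = 570 mm; A_we = 3.535 × 570 = 2015 mm².
F_nw = 0.6 F_EXX = 0.6 × 480 = 288 MPa.
R_n = 288 × 2015 × 10⁻³ = 580.3 kN; R_n/Ω = 580.3/2.0 = 290.2 kN.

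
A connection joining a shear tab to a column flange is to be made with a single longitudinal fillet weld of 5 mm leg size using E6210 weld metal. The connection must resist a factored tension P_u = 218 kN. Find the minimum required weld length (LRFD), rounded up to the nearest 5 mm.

E62XX → F_EXX = 620 MPa.
Throat t_e = 0.707 × 5 = 3.535 mm.
φr_n = 0.75 × 0.6 × 620 × 3.535 × 10⁻³ = 0.9863 kN/mm.
L_req = P_u / φr_n = 218 / 0.9863 = 221 mm total.
Round up → use L = 225 mm.

L = 225 mm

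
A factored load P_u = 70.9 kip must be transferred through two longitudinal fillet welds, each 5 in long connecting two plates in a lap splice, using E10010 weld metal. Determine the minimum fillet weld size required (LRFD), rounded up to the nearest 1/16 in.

E100XX → F_EXX = 100 ksi.
Total weld length L = 10 in.
Required throat t_e = P_u / (φ × 0.6 F_EXX × L) = 70.9 / (0.75 × 0.6 × 100 × 10) = 0.1576 in.
Required leg w = t_e / 0.707 = 0.2229 in → use 1/4 in.

w = 1/4 in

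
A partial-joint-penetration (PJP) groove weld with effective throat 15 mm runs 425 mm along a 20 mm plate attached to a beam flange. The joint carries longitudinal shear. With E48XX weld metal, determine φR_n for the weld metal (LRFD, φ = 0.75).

E48XX → F_EXX = 480 MPa.
Effective throat (given) t_e = 15 mm.
A_we = 15 × 425 = 6375 mm².
F_nw = 0.6 F_EXX = 288 MPa.
φR_n = 0.75 × 288 × 6375 × 10⁻³ = 1377 kN.

φR_n ≈ 1380 kN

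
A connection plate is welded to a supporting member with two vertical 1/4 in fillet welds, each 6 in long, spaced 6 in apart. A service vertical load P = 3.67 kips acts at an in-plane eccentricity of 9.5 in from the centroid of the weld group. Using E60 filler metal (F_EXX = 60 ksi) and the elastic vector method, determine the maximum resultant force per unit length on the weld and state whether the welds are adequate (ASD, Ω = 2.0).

Total weld length L_w = 12 in. Treat welds as unit-width lines.
Polar moment about centroid: J = 2[d³/12 + d(b/2)²] = 2[6³/12 + 6×3²] = 144 in³.
Direct shear f_v = P/L_w = 3.67 / 12 = 0.3058 kip/in (vertical).
Torsion M = P·e = 3.67 × 9.5 = 34.865 kip·in.
Critical point at (x, y) = (3, 3) from centroid. f_tx = M·y/J = 0.7264 kip/in; f_ty = M·x/J = 0.7264 kip/in.
Resultant f_max = √[f_tx² + (f_v + f_ty)²] = √[0.7264² + (0.3058 + 0.7264)²] = 1.262 kip/in.
Capacity per unit length: r_n/Ω = (1/2.0) × 0.6 × 60 × (0.707 × 0.25) = 3.181 kip/in.
1.262 ≤ 3.181 → adequate.

f_max ≈ 1.26 kip/in; adequate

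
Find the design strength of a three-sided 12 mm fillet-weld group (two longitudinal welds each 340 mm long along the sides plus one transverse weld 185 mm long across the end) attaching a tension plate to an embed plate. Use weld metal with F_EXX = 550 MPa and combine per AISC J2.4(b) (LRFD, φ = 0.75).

φR_n ≈ 1820 kN

t_e = 0.707 × 12 = 8.484 mm.
R_nwl = 0.6 × 550 × 8.484 × 680 × 10⁻³ = 1904 kN (longitudinal, 2 welds).
R_nwt = 0.6 × 550 × 8.484 × 185 × 10⁻³ = 517.9 kN (transverse, base value).
(i) R_nwl + R_nwt = 2422 kN; (ii) 0.85 R_nwl + 1.5 R_nwt = 2395 kN.
R_n = max = 2422 kN [governs: (i)]; φR_n = 1816 kN.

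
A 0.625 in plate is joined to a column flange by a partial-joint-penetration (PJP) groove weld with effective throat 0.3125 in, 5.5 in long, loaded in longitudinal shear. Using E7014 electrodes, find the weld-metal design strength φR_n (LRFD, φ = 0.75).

φR_n ≈ 54.1 kip

E70XX → F_EXX = 70 ksi.
Effective throat (given) t_e = 0.3125 in.
A_we = 0.3125 × 5.5 = 1.719 in².
F_nw = 0.6 F_EXX = 42 ksi.
φR_n = 0.75 × 42 × 1.719 = 54.14 kip.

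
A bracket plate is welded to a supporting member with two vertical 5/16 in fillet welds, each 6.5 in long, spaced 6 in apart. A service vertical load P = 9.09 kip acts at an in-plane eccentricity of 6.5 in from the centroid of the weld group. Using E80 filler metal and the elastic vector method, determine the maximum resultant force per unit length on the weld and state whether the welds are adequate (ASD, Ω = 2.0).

f_max ≈ 2.14 kip/in; adequate

E80XX → F_EXX = 80 ksi.
Total weld length L_w = 13 in. Treat welds as unit-width lines.
Polar moment about centroid: J = 2[d³/12 + d(b/2)²] = 2[6.5³/12 + 6.5×3²] = 162.8 in³.
Direct shear f_v = P/L_w = 9.09 / 13 = 0.6992 kip/in (vertical).
Torsion M = P·e = 9.09 × 6.5 = 59.085 kip·in.
Critical point at (x, y) = (3, 3.25) from centroid. f_tx = M·y/J = 1.18 kip/in; f_ty = M·x/J = 1.089 kip/in.
Resultant f_max = √[f_tx² + (f_v + f_ty)²] = √[1.18² + (0.6992 + 1.089)²] = 2.142 kip/in.
Capacity per unit length: r_n/Ω = (1/2.0) × 0.6 × 80 × (0.707 × 0.3125) = 5.302 kip/in.
2.142 ≤ 5.302 → adequate.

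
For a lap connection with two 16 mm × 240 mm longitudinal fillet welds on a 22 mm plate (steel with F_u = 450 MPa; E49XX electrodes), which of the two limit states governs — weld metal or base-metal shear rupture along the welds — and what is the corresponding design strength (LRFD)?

E49XX → F_EXX = 490 MPa.
t_e = 0.707 × 16 = 11.31 mm; L = 480 mm.
Weld metal: φR_n = 0.75 × 0.6 × 490 × 11.31 × 480 × 10⁻³ = 1197 kN.
Base metal (shear rupture): φR_n = 0.75 × 0.6 × 450 × 22 × 480 × 10⁻³ = 2138 kN.
Governing: weld metal.

φR_n ≈ 1200 kN (weld metal governs)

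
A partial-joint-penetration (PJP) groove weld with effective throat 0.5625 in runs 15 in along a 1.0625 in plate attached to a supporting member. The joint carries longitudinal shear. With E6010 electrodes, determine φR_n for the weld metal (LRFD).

φR_n ≈ 228 kips

E60XX → F_EXX = 60 ksi.
Effective throat (given) t_e = 0.5625 in.
A_we = 0.5625 × 15 = 8.438 in².
F_nw = 0.6 F_EXX = 36 ksi.
φR_n = 0.75 × 36 × 8.438 = 227.8 kips.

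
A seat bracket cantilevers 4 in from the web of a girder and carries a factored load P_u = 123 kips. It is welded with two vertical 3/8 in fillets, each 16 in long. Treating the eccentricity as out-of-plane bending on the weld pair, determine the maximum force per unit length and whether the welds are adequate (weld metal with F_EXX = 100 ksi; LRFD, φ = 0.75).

L_w = 2 × 16 = 32 in; section modulus (unit throat) S = 2 × L²/6 = 85.33 in².
Direct shear f_v = P/L_w = 123/32 = 3.844 kip/in.
Moment M = P × e = 123 × 4 = 492 kip·in; bending f_b = M/S = 5.766 kip/in.
f_max = √(f_v² + f_b²) = √(3.844² + 5.766²) = 6.929 kip/in.
φr_n = 0.75 × 0.6 × 100 × (0.707 × 0.375) = 11.93 kip/in → adequate.

f_max ≈ 6.93 kip/in; adequate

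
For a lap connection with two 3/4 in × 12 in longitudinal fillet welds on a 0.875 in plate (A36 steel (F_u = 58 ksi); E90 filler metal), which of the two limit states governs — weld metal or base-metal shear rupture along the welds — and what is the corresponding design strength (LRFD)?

E90XX → F_EXX = 90 ksi.
t_e = 0.707 × 0.75 = 0.5302 in; L = 24 in.
Weld metal: φR_n = 0.75 × 0.6 × 90 × 0.5302 × 24 = 515.4 kips.
Base metal (shear rupture): φR_n = 0.75 × 0.6 × 58 × 0.875 × 24 = 548.1 kips.
Governing: weld metal.

φR_n ≈ 515 kips (weld metal governs)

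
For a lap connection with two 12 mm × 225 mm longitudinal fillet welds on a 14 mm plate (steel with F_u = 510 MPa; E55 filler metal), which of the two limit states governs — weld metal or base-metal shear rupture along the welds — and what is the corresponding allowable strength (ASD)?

E55XX → F_EXX = 550 MPa.
t_e = 0.707 × 12 = 8.484 mm; L = 450 mm.
Weld metal: R_n/Ω = (1/2.0) × 0.6 × 550 × 8.484 × 450 × 10⁻³ = 629.9 kN.
Base metal (shear rupture): R_n/Ω = (1/2.0) × 0.6 × 510 × 14 × 450 × 10⁻³ = 963.9 kN.
Governing: weld metal.

R_n/Ω ≈ 630 kN (weld metal governs)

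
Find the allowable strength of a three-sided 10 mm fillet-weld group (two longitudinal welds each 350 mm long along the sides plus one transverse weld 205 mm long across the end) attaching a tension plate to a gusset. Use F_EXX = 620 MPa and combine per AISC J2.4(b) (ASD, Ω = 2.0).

R_n/Ω ≈ 1190 kN

t_e = 0.707 × 10 = 7.07 mm.
R_nwl = 0.6 × 620 × 7.07 × 700 × 10⁻³ = 1841 kN (longitudinal, 2 welds).
R_nwt = 0.6 × 620 × 7.07 × 205 × 10⁻³ = 539.2 kN (transverse, base value).
(i) R_nwl + R_nwt = 2380 kN; (ii) 0.85 R_nwl + 1.5 R_nwt = 2374 kN.
R_n = max = 2380 kN [governs: (i)]; R_n/Ω = 1190 kN.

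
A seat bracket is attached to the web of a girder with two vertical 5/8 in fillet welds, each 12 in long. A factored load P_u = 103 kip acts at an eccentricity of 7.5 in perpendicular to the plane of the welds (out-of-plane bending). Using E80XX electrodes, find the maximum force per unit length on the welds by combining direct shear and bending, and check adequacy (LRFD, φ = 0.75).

E80XX → F_EXX = 80 ksi.
L_w = 2 × 12 = 24 in; section modulus (unit throat) S = 2 × L²/6 = 48 in².
Direct shear f_v = P/L_w = 103/24 = 4.292 kip/in.
Moment M = P × e = 103 × 7.5 = 772.5 kip·in; bending f_b = M/S = 16.09 kip/in.
f_max = √(f_v² + f_b²) = √(4.292² + 16.09²) = 16.66 kip/in.
φr_n = 0.75 × 0.6 × 80 × (0.707 × 0.625) = 15.91 kip/in → NOT adequate.

f_max ≈ 16.7 kip/in; NOT adequate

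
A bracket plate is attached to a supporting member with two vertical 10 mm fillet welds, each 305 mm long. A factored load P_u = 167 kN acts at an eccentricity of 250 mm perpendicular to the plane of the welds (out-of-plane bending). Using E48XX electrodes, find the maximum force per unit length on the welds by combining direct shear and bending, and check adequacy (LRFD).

E48XX → F_EXX = 480 MPa.
L_w = 2 × 305 = 610 mm; section modulus (unit throat) S = 2 × L²/6 = 31010 mm².
Direct shear f_v = P/L_w = 167×10³/610 = 273.8 N/mm.
Moment M = P × e = 167×10³ × 250 = 41750000 N·mm; bending f_b = M/S = 1346 N/mm.
f_max = √(f_v² + f_b²) = √(273.8² + 1346²) = 1374 N/mm.
φr_n = 0.75 × 0.6 × 480 × (0.707 × 10) = 1527 N/mm → adequate.

f_max ≈ 1370 N/mm; adequate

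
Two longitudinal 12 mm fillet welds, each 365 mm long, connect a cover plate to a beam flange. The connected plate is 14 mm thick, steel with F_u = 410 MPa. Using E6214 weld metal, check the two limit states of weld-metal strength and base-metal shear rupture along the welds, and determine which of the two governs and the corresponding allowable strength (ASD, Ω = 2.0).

E62XX → F_EXX = 620 MPa.
t_e = 0.707 × 12 = 8.484 mm; L = 730 mm.
Weld metal: R_n/Ω = (1/2.0) × 0.6 × 620 × 8.484 × 730 × 10⁻³ = 1152 kN.
Base metal (shear rupture): R_n/Ω = (1/2.0) × 0.6 × 410 × 14 × 730 × 10⁻³ = 1257 kN.
Governing: weld metal.

R_n/Ω ≈ 1150 kN (weld metal governs)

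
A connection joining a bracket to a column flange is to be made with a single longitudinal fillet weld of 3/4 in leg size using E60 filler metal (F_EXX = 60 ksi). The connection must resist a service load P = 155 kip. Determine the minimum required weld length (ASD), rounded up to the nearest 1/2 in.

L = 16.5 in

Throat t_e = 0.707 × 0.75 = 0.5302 in.
r_n/Ω = (0.6 × 60 × 0.5302) / 2.0 = 9.544 kip/in.
L_req = P / (r_n/Ω) = 155 / 9.544 = 16.24 in total.
Round up → use L = 16.5 in.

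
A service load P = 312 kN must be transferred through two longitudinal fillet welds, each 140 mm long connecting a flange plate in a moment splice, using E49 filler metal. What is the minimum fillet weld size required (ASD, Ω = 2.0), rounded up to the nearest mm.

w = 11 mm

E49XX → F_EXX = 490 MPa.
Total weld length L = 280 mm.
Required throat t_e = P × Ω / (0.6 F_EXX × L) = 312 × 2.0 / (0.6 × 490 × 280 × 10⁻³) = 7.58 mm.
Required leg w = t_e / 0.707 = 10.72 mm → use 11 mm.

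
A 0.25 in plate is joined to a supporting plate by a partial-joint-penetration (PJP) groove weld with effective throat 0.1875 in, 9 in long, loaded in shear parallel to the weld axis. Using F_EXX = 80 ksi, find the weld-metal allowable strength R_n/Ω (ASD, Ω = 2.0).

R_n/Ω ≈ 40.5 kips

Effective throat (given) t_e = 0.1875 in.
A_we = 0.1875 × 9 = 1.688 in².
F_nw = 0.6 F_EXX = 48 ksi.
R_n/Ω = (48 × 1.688) / 2.0 = 40.5 kips.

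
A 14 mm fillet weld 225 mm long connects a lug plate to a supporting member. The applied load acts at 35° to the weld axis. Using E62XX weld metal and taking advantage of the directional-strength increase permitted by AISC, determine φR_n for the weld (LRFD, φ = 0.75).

E62XX → F_EXX = 620 MPa.
t_e = 0.707 × 14 = 9.898 mm; A_we = 9.898 × 225 = 2227 mm².
Directional factor: 1.0 + 0.5 sin^1.5(35°) = 1.217.
F_nw = 0.6 × 620 × 1.217 = 452.8 MPa.
φR_n = 0.75 × 452.8 × 2227 × 10⁻³ = 756.3 kN.

φR_n ≈ 756 kN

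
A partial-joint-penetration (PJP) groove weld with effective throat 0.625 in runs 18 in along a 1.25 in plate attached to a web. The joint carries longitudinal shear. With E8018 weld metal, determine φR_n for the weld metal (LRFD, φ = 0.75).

E80XX → F_EXX = 80 ksi.
Effective throat (given) t_e = 0.625 in.
A_we = 0.625 × 18 = 11.25 in².
F_nw = 0.6 F_EXX = 48 ksi.
φR_n = 0.75 × 48 × 11.25 = 405 kip.

φR_n ≈ 405 kip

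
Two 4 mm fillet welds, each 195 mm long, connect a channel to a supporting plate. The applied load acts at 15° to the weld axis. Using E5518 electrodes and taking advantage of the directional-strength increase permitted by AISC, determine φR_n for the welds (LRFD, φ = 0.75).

E55XX → F_EXX = 550 MPa.
t_e = 0.707 × 4 = 2.828 mm; A_we = 2.828 × 390 = 1103 mm².
Directional factor: 1.0 + 0.5 sin^1.5(15°) = 1.066.
F_nw = 0.6 × 550 × 1.066 = 351.7 MPa.
φR_n = 0.75 × 351.7 × 1103 × 10⁻³ = 290.9 kN.

φR_n ≈ 291 kN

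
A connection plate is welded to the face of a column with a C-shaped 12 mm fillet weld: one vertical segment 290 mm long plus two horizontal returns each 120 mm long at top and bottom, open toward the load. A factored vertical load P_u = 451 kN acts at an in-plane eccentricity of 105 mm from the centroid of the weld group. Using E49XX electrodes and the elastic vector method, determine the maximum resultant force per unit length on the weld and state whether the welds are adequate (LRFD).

f_max ≈ 1660 N/mm; adequate

E49XX → F_EXX = 490 MPa.
Total weld length L_w = 530 mm. Treat welds as unit-width lines.
Centroid: x̄ = 2×120×60 / 530 = 27.17 mm from the vertical weld.
Polar moment about centroid: J = I_x + I_y = [290³/12 + 2×120×145²] + [290×27.17² + 2(120³/12 + 120×32.83²)] = 7839000 mm³.
Direct shear f_v = P/L_w = 451×10³ / 530 = 850.9 N/mm (vertical).
Torsion M = P·e = 451×10³ × 105 = 47355000 N·mm.
Critical point at (x, y) = (92.83, 145) from centroid. f_tx = M·y/J = 875.9 N/mm; f_ty = M·x/J = 560.8 N/mm.
Resultant f_max = √[f_tx² + (f_v + f_ty)²] = √[875.9² + (850.9 + 560.8)²] = 1661 N/mm.
Capacity per unit length: φr_n = 0.75 × 0.6 × 490 × (0.707 × 12) = 1871 N/mm.
1661 ≤ 1871 → adequate.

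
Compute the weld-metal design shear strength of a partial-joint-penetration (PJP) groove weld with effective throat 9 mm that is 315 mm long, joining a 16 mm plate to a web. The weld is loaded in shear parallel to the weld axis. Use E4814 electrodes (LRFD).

φR_n ≈ 612 kN

E48XX → F_EXX = 480 MPa.
Effective throat (given) t_e = 9 mm.
A_we = 9 × 315 = 2835 mm².
F_nw = 0.6 F_EXX = 288 MPa.
φR_n = 0.75 × 288 × 2835 × 10⁻³ = 612.4 kN.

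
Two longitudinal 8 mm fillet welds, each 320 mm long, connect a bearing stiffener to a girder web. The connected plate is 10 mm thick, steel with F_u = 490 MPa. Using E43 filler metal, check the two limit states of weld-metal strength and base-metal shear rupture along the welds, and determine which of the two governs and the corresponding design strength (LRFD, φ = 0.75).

E43XX → F_EXX = 430 MPa.
t_e = 0.707 × 8 = 5.656 mm; L = 640 mm.
Weld metal: φR_n = 0.75 × 0.6 × 430 × 5.656 × 640 × 10⁻³ = 700.4 kN.
Base metal (shear rupture): φR_n = 0.75 × 0.6 × 490 × 10 × 640 × 10⁻³ = 1411 kN.
Governing: weld metal.

φR_n ≈ 700 kN (weld metal governs)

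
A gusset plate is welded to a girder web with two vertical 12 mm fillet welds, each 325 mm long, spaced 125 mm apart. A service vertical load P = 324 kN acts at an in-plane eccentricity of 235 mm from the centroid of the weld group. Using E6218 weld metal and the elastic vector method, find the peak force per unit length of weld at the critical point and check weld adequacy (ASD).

E62XX → F_EXX = 620 MPa.
Total weld length L_w = 650 mm. Treat welds as unit-width lines.
Polar moment about centroid: J = 2[d³/12 + d(b/2)²] = 2[325³/12 + 325×62.5²] = 8260000 mm³.
Direct shear f_v = P/L_w = 324×10³ / 650 = 498.5 N/mm (vertical).
Torsion M = P·e = 324×10³ × 235 = 76140000 N·mm.
Critical point at (x, y) = (62.5, 162.5) from centroid. f_tx = M·y/J = 1498 N/mm; f_ty = M·x/J = 576.1 N/mm.
Resultant f_max = √[f_tx² + (f_v + f_ty)²] = √[1498² + (498.5 + 576.1)²] = 1843 N/mm.
Capacity per unit length: r_n/Ω = (1/2.0) × 0.6 × 620 × (0.707 × 12) = 1578 N/mm.
1843 > 1578 → NOT adequate.

f_max ≈ 1840 N/mm; NOT adequate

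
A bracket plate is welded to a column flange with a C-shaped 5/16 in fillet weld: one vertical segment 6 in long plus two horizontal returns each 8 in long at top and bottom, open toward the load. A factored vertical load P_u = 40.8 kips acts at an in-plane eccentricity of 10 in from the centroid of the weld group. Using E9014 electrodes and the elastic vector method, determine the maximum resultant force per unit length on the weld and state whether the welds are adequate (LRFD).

f_max ≈ 9.25 kip/in; NOT adequate

E90XX → F_EXX = 90 ksi.
Total weld length L_w = 22 in. Treat welds as unit-width lines.
Centroid: x̄ = 2×8×4 / 22 = 2.909 in from the vertical weld.
Polar moment about centroid: J = I_x + I_y = [6³/12 + 2×8×3²] + [6×2.909² + 2(8³/12 + 8×1.091²)] = 317.2 in³.
Direct shear f_v = P/L_w = 40.8 / 22 = 1.855 kip/in (vertical).
Torsion M = P·e = 40.8 × 10 = 408 kip·in.
Critical point at (x, y) = (5.091, 3) from centroid. f_tx = M·y/J = 3.859 kip/in; f_ty = M·x/J = 6.549 kip/in.
Resultant f_max = √[f_tx² + (f_v + f_ty)²] = √[3.859² + (1.855 + 6.549)²] = 9.248 kip/in.
Capacity per unit length: φr_n = 0.75 × 0.6 × 90 × (0.707 × 0.3125) = 8.948 kip/in.
9.248 > 8.948 → NOT adequate.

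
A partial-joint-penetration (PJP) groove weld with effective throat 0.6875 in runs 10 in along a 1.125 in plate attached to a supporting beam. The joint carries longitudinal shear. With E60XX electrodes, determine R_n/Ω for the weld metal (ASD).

R_n/Ω ≈ 124 kips

E60XX → F_EXX = 60 ksi.
Effective throat (given) t_e = 0.6875 in.
A_we = 0.6875 × 10 = 6.875 in².
F_nw = 0.6 F_EXX = 36 ksi.
R_n/Ω = (36 × 6.875) / 2.0 = 123.8 kips.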